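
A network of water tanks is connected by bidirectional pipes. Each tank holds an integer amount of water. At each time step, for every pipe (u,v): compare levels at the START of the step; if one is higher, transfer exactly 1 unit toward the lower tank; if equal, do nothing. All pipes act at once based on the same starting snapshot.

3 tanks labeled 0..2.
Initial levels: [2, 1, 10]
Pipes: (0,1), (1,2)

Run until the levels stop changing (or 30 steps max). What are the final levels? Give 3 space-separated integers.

Step 1: flows [0->1,2->1] -> levels [1 3 9]
Step 2: flows [1->0,2->1] -> levels [2 3 8]
Step 3: flows [1->0,2->1] -> levels [3 3 7]
Step 4: flows [0=1,2->1] -> levels [3 4 6]
Step 5: flows [1->0,2->1] -> levels [4 4 5]
Step 6: flows [0=1,2->1] -> levels [4 5 4]
Step 7: flows [1->0,1->2] -> levels [5 3 5]
Step 8: flows [0->1,2->1] -> levels [4 5 4]
  -> period-2 cycle: step 8 state = step 6 state; never stabilizes
  -> state at step 30: (30-6) mod 2 = 0, same as step 6 -> [4 5 4]

Answer: 4 5 4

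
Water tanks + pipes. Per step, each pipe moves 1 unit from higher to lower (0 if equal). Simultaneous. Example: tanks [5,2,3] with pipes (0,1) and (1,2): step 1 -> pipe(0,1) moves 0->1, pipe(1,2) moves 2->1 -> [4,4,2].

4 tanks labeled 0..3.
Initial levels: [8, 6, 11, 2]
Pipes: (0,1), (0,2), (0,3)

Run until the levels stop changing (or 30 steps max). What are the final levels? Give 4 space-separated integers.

Step 1: flows [0->1,2->0,0->3] -> levels [7 7 10 3]
Step 2: flows [0=1,2->0,0->3] -> levels [7 7 9 4]
Step 3: flows [0=1,2->0,0->3] -> levels [7 7 8 5]
Step 4: flows [0=1,2->0,0->3] -> levels [7 7 7 6]
Step 5: flows [0=1,0=2,0->3] -> levels [6 7 7 7]
Step 6: flows [1->0,2->0,3->0] -> levels [9 6 6 6]
Step 7: flows [0->1,0->2,0->3] -> levels [6 7 7 7]
  -> period-2 cycle: step 7 state = step 5 state; never stabilizes
  -> state at step 30: (30-5) mod 2 = 1, same as step 6 -> [9 6 6 6]

Answer: 9 6 6 6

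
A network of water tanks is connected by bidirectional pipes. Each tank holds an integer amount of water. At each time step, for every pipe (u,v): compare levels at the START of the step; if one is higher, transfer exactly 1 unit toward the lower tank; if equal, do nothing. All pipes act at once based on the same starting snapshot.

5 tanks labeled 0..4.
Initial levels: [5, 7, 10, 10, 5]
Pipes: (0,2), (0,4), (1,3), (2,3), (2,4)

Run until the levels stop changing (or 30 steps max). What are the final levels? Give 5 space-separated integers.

Step 1: flows [2->0,0=4,3->1,2=3,2->4] -> levels [6 8 8 9 6]
Step 2: flows [2->0,0=4,3->1,3->2,2->4] -> levels [7 9 7 7 7]
Step 3: flows [0=2,0=4,1->3,2=3,2=4] -> levels [7 8 7 8 7]
Step 4: flows [0=2,0=4,1=3,3->2,2=4] -> levels [7 8 8 7 7]
Step 5: flows [2->0,0=4,1->3,2->3,2->4] -> levels [8 7 5 9 8]
Step 6: flows [0->2,0=4,3->1,3->2,4->2] -> levels [7 8 8 7 7]
  -> period-2 cycle: step 6 state = step 4 state; never stabilizes
  -> state at step 30: (30-4) mod 2 = 0, same as step 4 -> [7 8 8 7 7]

Answer: 7 8 8 7 7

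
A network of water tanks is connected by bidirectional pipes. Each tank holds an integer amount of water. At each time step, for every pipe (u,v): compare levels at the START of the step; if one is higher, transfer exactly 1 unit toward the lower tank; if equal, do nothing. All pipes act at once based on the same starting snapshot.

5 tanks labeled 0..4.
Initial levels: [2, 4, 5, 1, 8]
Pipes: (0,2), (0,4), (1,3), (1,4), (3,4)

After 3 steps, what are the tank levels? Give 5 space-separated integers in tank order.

Answer: 3 4 5 3 5

Derivation:
Step 1: flows [2->0,4->0,1->3,4->1,4->3] -> levels [4 4 4 3 5]
Step 2: flows [0=2,4->0,1->3,4->1,4->3] -> levels [5 4 4 5 2]
Step 3: flows [0->2,0->4,3->1,1->4,3->4] -> levels [3 4 5 3 5]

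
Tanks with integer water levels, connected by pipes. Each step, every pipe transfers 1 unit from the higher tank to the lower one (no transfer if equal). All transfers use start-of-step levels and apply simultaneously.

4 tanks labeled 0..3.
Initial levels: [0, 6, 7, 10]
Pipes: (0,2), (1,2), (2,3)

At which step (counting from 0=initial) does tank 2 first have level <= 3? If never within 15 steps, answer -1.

Step 1: flows [2->0,2->1,3->2] -> levels [1 7 6 9]
Step 2: flows [2->0,1->2,3->2] -> levels [2 6 7 8]
Step 3: flows [2->0,2->1,3->2] -> levels [3 7 6 7]
Step 4: flows [2->0,1->2,3->2] -> levels [4 6 7 6]
Step 5: flows [2->0,2->1,2->3] -> levels [5 7 4 7]
Step 6: flows [0->2,1->2,3->2] -> levels [4 6 7 6]
  -> period-2 cycle (repeats step 4); tank 2 never drops to <=3
Tank 2 never reaches <=3 within 15 steps

Answer: -1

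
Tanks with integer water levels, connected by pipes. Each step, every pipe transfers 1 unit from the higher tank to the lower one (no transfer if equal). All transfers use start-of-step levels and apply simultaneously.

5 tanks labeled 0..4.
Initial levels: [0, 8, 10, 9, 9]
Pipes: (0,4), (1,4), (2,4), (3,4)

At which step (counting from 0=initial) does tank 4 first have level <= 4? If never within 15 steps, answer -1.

Step 1: flows [4->0,4->1,2->4,3=4] -> levels [1 9 9 9 8]
Step 2: flows [4->0,1->4,2->4,3->4] -> levels [2 8 8 8 10]
Step 3: flows [4->0,4->1,4->2,4->3] -> levels [3 9 9 9 6]
Step 4: flows [4->0,1->4,2->4,3->4] -> levels [4 8 8 8 8]
Step 5: flows [4->0,1=4,2=4,3=4] -> levels [5 8 8 8 7]
Step 6: flows [4->0,1->4,2->4,3->4] -> levels [6 7 7 7 9]
Step 7: flows [4->0,4->1,4->2,4->3] -> levels [7 8 8 8 5]
Step 8: flows [0->4,1->4,2->4,3->4] -> levels [6 7 7 7 9]
  -> period-2 cycle (repeats step 6); tank 4 never drops to <=4
Tank 4 never reaches <=4 within 15 steps

Answer: -1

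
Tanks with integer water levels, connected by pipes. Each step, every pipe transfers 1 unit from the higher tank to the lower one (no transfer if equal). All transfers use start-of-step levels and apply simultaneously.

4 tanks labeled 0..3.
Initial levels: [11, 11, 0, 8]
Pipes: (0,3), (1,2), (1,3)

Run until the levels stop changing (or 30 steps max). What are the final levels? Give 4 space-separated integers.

Answer: 8 8 7 7

Derivation:
Step 1: flows [0->3,1->2,1->3] -> levels [10 9 1 10]
Step 2: flows [0=3,1->2,3->1] -> levels [10 9 2 9]
Step 3: flows [0->3,1->2,1=3] -> levels [9 8 3 10]
Step 4: flows [3->0,1->2,3->1] -> levels [10 8 4 8]
Step 5: flows [0->3,1->2,1=3] -> levels [9 7 5 9]
Step 6: flows [0=3,1->2,3->1] -> levels [9 7 6 8]
Step 7: flows [0->3,1->2,3->1] -> levels [8 7 7 8]
Step 8: flows [0=3,1=2,3->1] -> levels [8 8 7 7]
Step 9: flows [0->3,1->2,1->3] -> levels [7 6 8 9]
Step 10: flows [3->0,2->1,3->1] -> levels [8 8 7 7]
  -> period-2 cycle: step 10 state = step 8 state; never stabilizes
  -> state at step 30: (30-8) mod 2 = 0, same as step 8 -> [8 8 7 7]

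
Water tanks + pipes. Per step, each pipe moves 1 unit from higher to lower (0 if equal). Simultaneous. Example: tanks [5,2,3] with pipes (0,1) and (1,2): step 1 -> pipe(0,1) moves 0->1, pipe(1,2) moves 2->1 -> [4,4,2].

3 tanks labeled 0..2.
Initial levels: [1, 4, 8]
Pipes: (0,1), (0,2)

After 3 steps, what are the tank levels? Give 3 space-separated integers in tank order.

Step 1: flows [1->0,2->0] -> levels [3 3 7]
Step 2: flows [0=1,2->0] -> levels [4 3 6]
Step 3: flows [0->1,2->0] -> levels [4 4 5]

Answer: 4 4 5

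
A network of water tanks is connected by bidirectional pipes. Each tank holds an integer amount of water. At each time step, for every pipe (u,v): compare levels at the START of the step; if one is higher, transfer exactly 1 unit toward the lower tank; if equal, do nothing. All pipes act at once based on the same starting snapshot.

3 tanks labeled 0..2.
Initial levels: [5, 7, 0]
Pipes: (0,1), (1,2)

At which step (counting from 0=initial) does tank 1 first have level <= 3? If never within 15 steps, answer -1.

Step 1: flows [1->0,1->2] -> levels [6 5 1]
Step 2: flows [0->1,1->2] -> levels [5 5 2]
Step 3: flows [0=1,1->2] -> levels [5 4 3]
Step 4: flows [0->1,1->2] -> levels [4 4 4]
Step 5: flows [0=1,1=2] -> levels [4 4 4]
  -> stable; tank 1 stays at 4 > 3
Tank 1 never reaches <=3 within 15 steps

Answer: -1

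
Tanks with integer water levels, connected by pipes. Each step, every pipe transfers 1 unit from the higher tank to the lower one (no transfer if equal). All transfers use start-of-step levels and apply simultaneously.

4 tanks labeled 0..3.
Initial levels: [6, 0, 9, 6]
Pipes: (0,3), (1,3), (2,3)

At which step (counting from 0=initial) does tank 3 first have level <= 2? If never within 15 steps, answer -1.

Step 1: flows [0=3,3->1,2->3] -> levels [6 1 8 6]
Step 2: flows [0=3,3->1,2->3] -> levels [6 2 7 6]
Step 3: flows [0=3,3->1,2->3] -> levels [6 3 6 6]
Step 4: flows [0=3,3->1,2=3] -> levels [6 4 6 5]
Step 5: flows [0->3,3->1,2->3] -> levels [5 5 5 6]
Step 6: flows [3->0,3->1,3->2] -> levels [6 6 6 3]
Step 7: flows [0->3,1->3,2->3] -> levels [5 5 5 6]
  -> period-2 cycle (repeats step 5); tank 3 never drops to <=2
Tank 3 never reaches <=2 within 15 steps

Answer: -1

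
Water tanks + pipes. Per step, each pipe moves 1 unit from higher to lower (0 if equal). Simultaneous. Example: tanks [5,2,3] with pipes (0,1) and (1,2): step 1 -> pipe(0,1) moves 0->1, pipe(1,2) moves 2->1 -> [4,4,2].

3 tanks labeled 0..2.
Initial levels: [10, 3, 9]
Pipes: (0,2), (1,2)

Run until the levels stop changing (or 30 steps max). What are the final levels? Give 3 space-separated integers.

Step 1: flows [0->2,2->1] -> levels [9 4 9]
Step 2: flows [0=2,2->1] -> levels [9 5 8]
Step 3: flows [0->2,2->1] -> levels [8 6 8]
Step 4: flows [0=2,2->1] -> levels [8 7 7]
Step 5: flows [0->2,1=2] -> levels [7 7 8]
Step 6: flows [2->0,2->1] -> levels [8 8 6]
Step 7: flows [0->2,1->2] -> levels [7 7 8]
  -> period-2 cycle: step 7 state = step 5 state; never stabilizes
  -> state at step 30: (30-5) mod 2 = 1, same as step 6 -> [8 8 6]

Answer: 8 8 6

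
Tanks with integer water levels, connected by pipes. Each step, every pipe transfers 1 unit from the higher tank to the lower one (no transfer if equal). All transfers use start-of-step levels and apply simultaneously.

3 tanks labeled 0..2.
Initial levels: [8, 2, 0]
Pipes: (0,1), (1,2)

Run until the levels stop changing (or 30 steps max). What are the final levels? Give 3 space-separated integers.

Answer: 4 2 4

Derivation:
Step 1: flows [0->1,1->2] -> levels [7 2 1]
Step 2: flows [0->1,1->2] -> levels [6 2 2]
Step 3: flows [0->1,1=2] -> levels [5 3 2]
Step 4: flows [0->1,1->2] -> levels [4 3 3]
Step 5: flows [0->1,1=2] -> levels [3 4 3]
Step 6: flows [1->0,1->2] -> levels [4 2 4]
Step 7: flows [0->1,2->1] -> levels [3 4 3]
  -> period-2 cycle: step 7 state = step 5 state; never stabilizes
  -> state at step 30: (30-5) mod 2 = 1, same as step 6 -> [4 2 4]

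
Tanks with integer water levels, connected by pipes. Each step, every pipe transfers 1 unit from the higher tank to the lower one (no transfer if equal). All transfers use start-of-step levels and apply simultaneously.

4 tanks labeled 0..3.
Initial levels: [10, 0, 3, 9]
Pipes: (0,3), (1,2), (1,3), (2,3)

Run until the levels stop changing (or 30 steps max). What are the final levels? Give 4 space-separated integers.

Step 1: flows [0->3,2->1,3->1,3->2] -> levels [9 2 3 8]
Step 2: flows [0->3,2->1,3->1,3->2] -> levels [8 4 3 7]
Step 3: flows [0->3,1->2,3->1,3->2] -> levels [7 4 5 6]
Step 4: flows [0->3,2->1,3->1,3->2] -> levels [6 6 5 5]
Step 5: flows [0->3,1->2,1->3,2=3] -> levels [5 4 6 7]
Step 6: flows [3->0,2->1,3->1,3->2] -> levels [6 6 6 4]
Step 7: flows [0->3,1=2,1->3,2->3] -> levels [5 5 5 7]
Step 8: flows [3->0,1=2,3->1,3->2] -> levels [6 6 6 4]
  -> period-2 cycle: step 8 state = step 6 state; never stabilizes
  -> state at step 30: (30-6) mod 2 = 0, same as step 6 -> [6 6 6 4]

Answer: 6 6 6 4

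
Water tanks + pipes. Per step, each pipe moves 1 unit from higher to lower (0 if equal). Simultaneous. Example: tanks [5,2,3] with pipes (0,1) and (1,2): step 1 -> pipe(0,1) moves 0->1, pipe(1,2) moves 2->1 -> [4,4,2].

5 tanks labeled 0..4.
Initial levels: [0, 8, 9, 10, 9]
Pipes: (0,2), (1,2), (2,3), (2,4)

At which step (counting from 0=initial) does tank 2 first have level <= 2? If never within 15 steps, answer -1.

Answer: -1

Derivation:
Step 1: flows [2->0,2->1,3->2,2=4] -> levels [1 9 8 9 9]
Step 2: flows [2->0,1->2,3->2,4->2] -> levels [2 8 10 8 8]
Step 3: flows [2->0,2->1,2->3,2->4] -> levels [3 9 6 9 9]
Step 4: flows [2->0,1->2,3->2,4->2] -> levels [4 8 8 8 8]
Step 5: flows [2->0,1=2,2=3,2=4] -> levels [5 8 7 8 8]
Step 6: flows [2->0,1->2,3->2,4->2] -> levels [6 7 9 7 7]
Step 7: flows [2->0,2->1,2->3,2->4] -> levels [7 8 5 8 8]
Step 8: flows [0->2,1->2,3->2,4->2] -> levels [6 7 9 7 7]
  -> period-2 cycle (repeats step 6); tank 2 never drops to <=2
Tank 2 never reaches <=2 within 15 steps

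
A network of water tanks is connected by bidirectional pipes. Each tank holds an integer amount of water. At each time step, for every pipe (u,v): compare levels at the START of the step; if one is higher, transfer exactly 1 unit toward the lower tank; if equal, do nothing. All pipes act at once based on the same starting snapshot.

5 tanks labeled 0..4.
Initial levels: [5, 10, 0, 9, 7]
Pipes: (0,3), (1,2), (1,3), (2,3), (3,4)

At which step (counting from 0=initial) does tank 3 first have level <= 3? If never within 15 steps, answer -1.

Answer: -1

Derivation:
Step 1: flows [3->0,1->2,1->3,3->2,3->4] -> levels [6 8 2 7 8]
Step 2: flows [3->0,1->2,1->3,3->2,4->3] -> levels [7 6 4 7 7]
Step 3: flows [0=3,1->2,3->1,3->2,3=4] -> levels [7 6 6 5 7]
Step 4: flows [0->3,1=2,1->3,2->3,4->3] -> levels [6 5 5 9 6]
Step 5: flows [3->0,1=2,3->1,3->2,3->4] -> levels [7 6 6 5 7]
  -> period-2 cycle (repeats step 3); tank 3 never drops to <=3
Tank 3 never reaches <=3 within 15 steps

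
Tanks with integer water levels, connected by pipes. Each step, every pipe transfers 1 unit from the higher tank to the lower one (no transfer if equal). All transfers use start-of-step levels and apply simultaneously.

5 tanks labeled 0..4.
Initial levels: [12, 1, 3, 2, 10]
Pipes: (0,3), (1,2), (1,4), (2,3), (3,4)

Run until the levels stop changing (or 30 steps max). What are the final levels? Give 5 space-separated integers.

Answer: 6 5 6 5 6

Derivation:
Step 1: flows [0->3,2->1,4->1,2->3,4->3] -> levels [11 3 1 5 8]
Step 2: flows [0->3,1->2,4->1,3->2,4->3] -> levels [10 3 3 6 6]
Step 3: flows [0->3,1=2,4->1,3->2,3=4] -> levels [9 4 4 6 5]
Step 4: flows [0->3,1=2,4->1,3->2,3->4] -> levels [8 5 5 5 5]
Step 5: flows [0->3,1=2,1=4,2=3,3=4] -> levels [7 5 5 6 5]
Step 6: flows [0->3,1=2,1=4,3->2,3->4] -> levels [6 5 6 5 6]
Step 7: flows [0->3,2->1,4->1,2->3,4->3] -> levels [5 7 4 8 4]
Step 8: flows [3->0,1->2,1->4,3->2,3->4] -> levels [6 5 6 5 6]
  -> period-2 cycle: step 8 state = step 6 state; never stabilizes
  -> state at step 30: (30-6) mod 2 = 0, same as step 6 -> [6 5 6 5 6]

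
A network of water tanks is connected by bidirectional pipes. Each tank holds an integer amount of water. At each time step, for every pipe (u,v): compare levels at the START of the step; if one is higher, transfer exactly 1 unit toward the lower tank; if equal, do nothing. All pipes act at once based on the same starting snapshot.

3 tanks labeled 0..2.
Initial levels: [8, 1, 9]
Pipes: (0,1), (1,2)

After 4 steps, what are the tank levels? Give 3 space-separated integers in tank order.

Step 1: flows [0->1,2->1] -> levels [7 3 8]
Step 2: flows [0->1,2->1] -> levels [6 5 7]
Step 3: flows [0->1,2->1] -> levels [5 7 6]
Step 4: flows [1->0,1->2] -> levels [6 5 7]

Answer: 6 5 7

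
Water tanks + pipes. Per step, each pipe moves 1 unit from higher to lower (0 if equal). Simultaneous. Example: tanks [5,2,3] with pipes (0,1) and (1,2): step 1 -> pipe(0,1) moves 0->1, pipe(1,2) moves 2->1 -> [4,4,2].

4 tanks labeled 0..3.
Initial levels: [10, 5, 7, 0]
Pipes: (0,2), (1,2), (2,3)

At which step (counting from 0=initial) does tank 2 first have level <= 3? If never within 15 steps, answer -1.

Answer: -1

Derivation:
Step 1: flows [0->2,2->1,2->3] -> levels [9 6 6 1]
Step 2: flows [0->2,1=2,2->3] -> levels [8 6 6 2]
Step 3: flows [0->2,1=2,2->3] -> levels [7 6 6 3]
Step 4: flows [0->2,1=2,2->3] -> levels [6 6 6 4]
Step 5: flows [0=2,1=2,2->3] -> levels [6 6 5 5]
Step 6: flows [0->2,1->2,2=3] -> levels [5 5 7 5]
Step 7: flows [2->0,2->1,2->3] -> levels [6 6 4 6]
Step 8: flows [0->2,1->2,3->2] -> levels [5 5 7 5]
  -> period-2 cycle (repeats step 6); tank 2 never drops to <=3
Tank 2 never reaches <=3 within 15 steps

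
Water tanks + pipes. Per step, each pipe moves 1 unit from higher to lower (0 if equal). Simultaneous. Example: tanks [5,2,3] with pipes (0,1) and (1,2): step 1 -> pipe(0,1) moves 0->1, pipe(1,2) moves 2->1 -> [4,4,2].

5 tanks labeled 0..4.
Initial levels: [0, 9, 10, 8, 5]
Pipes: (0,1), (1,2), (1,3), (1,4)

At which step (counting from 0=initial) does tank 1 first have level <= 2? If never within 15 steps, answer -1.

Step 1: flows [1->0,2->1,1->3,1->4] -> levels [1 7 9 9 6]
Step 2: flows [1->0,2->1,3->1,1->4] -> levels [2 7 8 8 7]
Step 3: flows [1->0,2->1,3->1,1=4] -> levels [3 8 7 7 7]
Step 4: flows [1->0,1->2,1->3,1->4] -> levels [4 4 8 8 8]
Step 5: flows [0=1,2->1,3->1,4->1] -> levels [4 7 7 7 7]
Step 6: flows [1->0,1=2,1=3,1=4] -> levels [5 6 7 7 7]
Step 7: flows [1->0,2->1,3->1,4->1] -> levels [6 8 6 6 6]
Step 8: flows [1->0,1->2,1->3,1->4] -> levels [7 4 7 7 7]
Step 9: flows [0->1,2->1,3->1,4->1] -> levels [6 8 6 6 6]
  -> period-2 cycle (repeats step 7); tank 1 never drops to <=2
Tank 1 never reaches <=2 within 15 steps

Answer: -1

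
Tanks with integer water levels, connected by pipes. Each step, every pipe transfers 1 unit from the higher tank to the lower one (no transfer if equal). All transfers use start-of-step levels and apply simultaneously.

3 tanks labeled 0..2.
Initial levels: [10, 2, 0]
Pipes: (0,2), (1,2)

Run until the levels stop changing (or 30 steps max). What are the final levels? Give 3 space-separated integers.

Answer: 4 4 4

Derivation:
Step 1: flows [0->2,1->2] -> levels [9 1 2]
Step 2: flows [0->2,2->1] -> levels [8 2 2]
Step 3: flows [0->2,1=2] -> levels [7 2 3]
Step 4: flows [0->2,2->1] -> levels [6 3 3]
Step 5: flows [0->2,1=2] -> levels [5 3 4]
Step 6: flows [0->2,2->1] -> levels [4 4 4]
Step 7: flows [0=2,1=2] -> levels [4 4 4]
  -> stable (no change)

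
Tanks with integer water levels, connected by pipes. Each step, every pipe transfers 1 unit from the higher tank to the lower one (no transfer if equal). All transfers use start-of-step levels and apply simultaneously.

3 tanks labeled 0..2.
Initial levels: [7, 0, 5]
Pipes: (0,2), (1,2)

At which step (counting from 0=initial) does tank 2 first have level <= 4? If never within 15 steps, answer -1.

Step 1: flows [0->2,2->1] -> levels [6 1 5]
Step 2: flows [0->2,2->1] -> levels [5 2 5]
Step 3: flows [0=2,2->1] -> levels [5 3 4]
Tank 2 first reaches <=4 at step 3

Answer: 3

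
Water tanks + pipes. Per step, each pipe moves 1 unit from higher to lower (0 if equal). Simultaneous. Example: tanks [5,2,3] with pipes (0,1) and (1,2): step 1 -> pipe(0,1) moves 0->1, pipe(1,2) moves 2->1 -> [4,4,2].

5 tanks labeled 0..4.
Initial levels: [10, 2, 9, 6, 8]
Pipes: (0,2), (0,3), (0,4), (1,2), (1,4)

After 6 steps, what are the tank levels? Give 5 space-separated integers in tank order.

Step 1: flows [0->2,0->3,0->4,2->1,4->1] -> levels [7 4 9 7 8]
Step 2: flows [2->0,0=3,4->0,2->1,4->1] -> levels [9 6 7 7 6]
Step 3: flows [0->2,0->3,0->4,2->1,1=4] -> levels [6 7 7 8 7]
Step 4: flows [2->0,3->0,4->0,1=2,1=4] -> levels [9 7 6 7 6]
Step 5: flows [0->2,0->3,0->4,1->2,1->4] -> levels [6 5 8 8 8]
Step 6: flows [2->0,3->0,4->0,2->1,4->1] -> levels [9 7 6 7 6]

Answer: 9 7 6 7 6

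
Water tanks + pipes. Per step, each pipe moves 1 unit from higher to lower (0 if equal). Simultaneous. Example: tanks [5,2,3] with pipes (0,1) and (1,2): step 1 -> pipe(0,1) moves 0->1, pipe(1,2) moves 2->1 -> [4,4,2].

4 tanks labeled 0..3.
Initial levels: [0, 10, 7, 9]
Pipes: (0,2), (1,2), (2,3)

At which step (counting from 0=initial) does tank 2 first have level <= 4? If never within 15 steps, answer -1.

Answer: -1

Derivation:
Step 1: flows [2->0,1->2,3->2] -> levels [1 9 8 8]
Step 2: flows [2->0,1->2,2=3] -> levels [2 8 8 8]
Step 3: flows [2->0,1=2,2=3] -> levels [3 8 7 8]
Step 4: flows [2->0,1->2,3->2] -> levels [4 7 8 7]
Step 5: flows [2->0,2->1,2->3] -> levels [5 8 5 8]
Step 6: flows [0=2,1->2,3->2] -> levels [5 7 7 7]
Step 7: flows [2->0,1=2,2=3] -> levels [6 7 6 7]
Step 8: flows [0=2,1->2,3->2] -> levels [6 6 8 6]
Step 9: flows [2->0,2->1,2->3] -> levels [7 7 5 7]
Step 10: flows [0->2,1->2,3->2] -> levels [6 6 8 6]
  -> period-2 cycle (repeats step 8); tank 2 never drops to <=4
Tank 2 never reaches <=4 within 15 steps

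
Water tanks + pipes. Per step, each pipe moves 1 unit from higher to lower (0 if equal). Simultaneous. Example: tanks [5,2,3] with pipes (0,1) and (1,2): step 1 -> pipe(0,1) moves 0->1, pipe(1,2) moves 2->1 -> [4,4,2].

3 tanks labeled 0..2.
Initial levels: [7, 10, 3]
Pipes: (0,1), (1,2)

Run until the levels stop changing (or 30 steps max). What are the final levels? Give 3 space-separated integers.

Step 1: flows [1->0,1->2] -> levels [8 8 4]
Step 2: flows [0=1,1->2] -> levels [8 7 5]
Step 3: flows [0->1,1->2] -> levels [7 7 6]
Step 4: flows [0=1,1->2] -> levels [7 6 7]
Step 5: flows [0->1,2->1] -> levels [6 8 6]
Step 6: flows [1->0,1->2] -> levels [7 6 7]
  -> period-2 cycle: step 6 state = step 4 state; never stabilizes
  -> state at step 30: (30-4) mod 2 = 0, same as step 4 -> [7 6 7]

Answer: 7 6 7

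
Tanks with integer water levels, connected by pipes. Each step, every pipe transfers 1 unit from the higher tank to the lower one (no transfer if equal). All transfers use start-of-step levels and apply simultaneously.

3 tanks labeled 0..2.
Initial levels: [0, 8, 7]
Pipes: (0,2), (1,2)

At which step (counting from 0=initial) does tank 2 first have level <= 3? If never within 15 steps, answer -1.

Answer: -1

Derivation:
Step 1: flows [2->0,1->2] -> levels [1 7 7]
Step 2: flows [2->0,1=2] -> levels [2 7 6]
Step 3: flows [2->0,1->2] -> levels [3 6 6]
Step 4: flows [2->0,1=2] -> levels [4 6 5]
Step 5: flows [2->0,1->2] -> levels [5 5 5]
Step 6: flows [0=2,1=2] -> levels [5 5 5]
  -> stable; tank 2 stays at 5 > 3
Tank 2 never reaches <=3 within 15 steps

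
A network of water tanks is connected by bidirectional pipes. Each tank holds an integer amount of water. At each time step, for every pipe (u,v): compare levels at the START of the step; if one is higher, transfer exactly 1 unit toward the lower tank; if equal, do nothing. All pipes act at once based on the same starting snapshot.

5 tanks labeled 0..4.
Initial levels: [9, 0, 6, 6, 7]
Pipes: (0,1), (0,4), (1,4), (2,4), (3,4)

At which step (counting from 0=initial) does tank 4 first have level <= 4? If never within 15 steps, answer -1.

Answer: 3

Derivation:
Step 1: flows [0->1,0->4,4->1,4->2,4->3] -> levels [7 2 7 7 5]
Step 2: flows [0->1,0->4,4->1,2->4,3->4] -> levels [5 4 6 6 7]
Step 3: flows [0->1,4->0,4->1,4->2,4->3] -> levels [5 6 7 7 3]
Tank 4 first reaches <=4 at step 3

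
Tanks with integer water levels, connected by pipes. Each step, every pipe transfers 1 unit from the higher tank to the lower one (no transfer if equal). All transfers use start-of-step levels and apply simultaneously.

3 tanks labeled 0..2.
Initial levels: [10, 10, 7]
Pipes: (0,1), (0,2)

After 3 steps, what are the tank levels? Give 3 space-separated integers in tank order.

Answer: 9 9 9

Derivation:
Step 1: flows [0=1,0->2] -> levels [9 10 8]
Step 2: flows [1->0,0->2] -> levels [9 9 9]
Step 3: flows [0=1,0=2] -> levels [9 9 9]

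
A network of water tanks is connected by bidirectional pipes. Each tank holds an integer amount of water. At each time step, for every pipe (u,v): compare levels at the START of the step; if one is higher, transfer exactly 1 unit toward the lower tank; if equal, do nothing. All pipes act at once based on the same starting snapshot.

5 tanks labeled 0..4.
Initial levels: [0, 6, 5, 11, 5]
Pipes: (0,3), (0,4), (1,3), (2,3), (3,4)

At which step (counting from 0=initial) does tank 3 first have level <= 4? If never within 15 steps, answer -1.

Step 1: flows [3->0,4->0,3->1,3->2,3->4] -> levels [2 7 6 7 5]
Step 2: flows [3->0,4->0,1=3,3->2,3->4] -> levels [4 7 7 4 5]
Tank 3 first reaches <=4 at step 2

Answer: 2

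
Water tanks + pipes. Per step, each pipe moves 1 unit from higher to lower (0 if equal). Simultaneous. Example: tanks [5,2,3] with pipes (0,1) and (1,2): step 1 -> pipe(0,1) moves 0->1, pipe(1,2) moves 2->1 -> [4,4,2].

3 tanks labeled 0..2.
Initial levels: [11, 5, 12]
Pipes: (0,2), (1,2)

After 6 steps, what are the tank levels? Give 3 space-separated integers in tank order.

Step 1: flows [2->0,2->1] -> levels [12 6 10]
Step 2: flows [0->2,2->1] -> levels [11 7 10]
Step 3: flows [0->2,2->1] -> levels [10 8 10]
Step 4: flows [0=2,2->1] -> levels [10 9 9]
Step 5: flows [0->2,1=2] -> levels [9 9 10]
Step 6: flows [2->0,2->1] -> levels [10 10 8]

Answer: 10 10 8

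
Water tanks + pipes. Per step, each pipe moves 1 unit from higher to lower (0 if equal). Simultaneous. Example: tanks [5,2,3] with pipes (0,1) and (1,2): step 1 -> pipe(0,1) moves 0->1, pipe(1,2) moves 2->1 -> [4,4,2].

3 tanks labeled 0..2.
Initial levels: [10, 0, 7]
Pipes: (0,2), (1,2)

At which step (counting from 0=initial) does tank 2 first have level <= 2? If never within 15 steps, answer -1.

Answer: -1

Derivation:
Step 1: flows [0->2,2->1] -> levels [9 1 7]
Step 2: flows [0->2,2->1] -> levels [8 2 7]
Step 3: flows [0->2,2->1] -> levels [7 3 7]
Step 4: flows [0=2,2->1] -> levels [7 4 6]
Step 5: flows [0->2,2->1] -> levels [6 5 6]
Step 6: flows [0=2,2->1] -> levels [6 6 5]
Step 7: flows [0->2,1->2] -> levels [5 5 7]
Step 8: flows [2->0,2->1] -> levels [6 6 5]
  -> period-2 cycle (repeats step 6); tank 2 never drops to <=2
Tank 2 never reaches <=2 within 15 steps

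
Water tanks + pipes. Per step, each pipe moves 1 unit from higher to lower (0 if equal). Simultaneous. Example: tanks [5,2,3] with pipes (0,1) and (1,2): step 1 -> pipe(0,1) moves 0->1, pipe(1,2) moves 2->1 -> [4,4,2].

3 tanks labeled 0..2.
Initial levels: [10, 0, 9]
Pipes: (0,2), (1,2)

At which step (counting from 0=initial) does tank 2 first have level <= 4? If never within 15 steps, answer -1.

Answer: -1

Derivation:
Step 1: flows [0->2,2->1] -> levels [9 1 9]
Step 2: flows [0=2,2->1] -> levels [9 2 8]
Step 3: flows [0->2,2->1] -> levels [8 3 8]
Step 4: flows [0=2,2->1] -> levels [8 4 7]
Step 5: flows [0->2,2->1] -> levels [7 5 7]
Step 6: flows [0=2,2->1] -> levels [7 6 6]
Step 7: flows [0->2,1=2] -> levels [6 6 7]
Step 8: flows [2->0,2->1] -> levels [7 7 5]
Step 9: flows [0->2,1->2] -> levels [6 6 7]
  -> period-2 cycle (repeats step 7); tank 2 never drops to <=4
Tank 2 never reaches <=4 within 15 steps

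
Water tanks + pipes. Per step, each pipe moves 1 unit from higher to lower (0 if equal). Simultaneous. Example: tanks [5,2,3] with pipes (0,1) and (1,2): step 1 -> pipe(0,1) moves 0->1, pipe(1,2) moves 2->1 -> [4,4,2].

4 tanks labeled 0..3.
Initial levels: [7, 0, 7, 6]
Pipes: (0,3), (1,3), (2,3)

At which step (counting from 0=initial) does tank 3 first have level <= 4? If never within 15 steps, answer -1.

Answer: 2

Derivation:
Step 1: flows [0->3,3->1,2->3] -> levels [6 1 6 7]
Step 2: flows [3->0,3->1,3->2] -> levels [7 2 7 4]
Tank 3 first reaches <=4 at step 2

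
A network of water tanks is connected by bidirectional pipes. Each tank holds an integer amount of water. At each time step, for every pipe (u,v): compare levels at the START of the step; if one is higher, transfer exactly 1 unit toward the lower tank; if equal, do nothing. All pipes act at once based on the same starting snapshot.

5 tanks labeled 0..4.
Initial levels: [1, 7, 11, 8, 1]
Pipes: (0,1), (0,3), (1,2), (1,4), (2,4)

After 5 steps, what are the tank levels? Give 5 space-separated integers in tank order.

Answer: 6 6 5 5 6

Derivation:
Step 1: flows [1->0,3->0,2->1,1->4,2->4] -> levels [3 6 9 7 3]
Step 2: flows [1->0,3->0,2->1,1->4,2->4] -> levels [5 5 7 6 5]
Step 3: flows [0=1,3->0,2->1,1=4,2->4] -> levels [6 6 5 5 6]
Step 4: flows [0=1,0->3,1->2,1=4,4->2] -> levels [5 5 7 6 5]
  -> period-2 cycle: step 4 state = step 2 state
  -> state at step 5: (5-2) mod 2 = 1, same as step 3 -> [6 6 5 5 6]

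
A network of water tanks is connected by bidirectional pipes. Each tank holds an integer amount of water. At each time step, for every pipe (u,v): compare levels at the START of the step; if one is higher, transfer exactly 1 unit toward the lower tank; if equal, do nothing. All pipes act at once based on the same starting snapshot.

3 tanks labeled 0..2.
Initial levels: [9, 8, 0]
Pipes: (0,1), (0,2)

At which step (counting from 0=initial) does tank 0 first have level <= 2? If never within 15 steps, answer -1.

Answer: -1

Derivation:
Step 1: flows [0->1,0->2] -> levels [7 9 1]
Step 2: flows [1->0,0->2] -> levels [7 8 2]
Step 3: flows [1->0,0->2] -> levels [7 7 3]
Step 4: flows [0=1,0->2] -> levels [6 7 4]
Step 5: flows [1->0,0->2] -> levels [6 6 5]
Step 6: flows [0=1,0->2] -> levels [5 6 6]
Step 7: flows [1->0,2->0] -> levels [7 5 5]
Step 8: flows [0->1,0->2] -> levels [5 6 6]
  -> period-2 cycle (repeats step 6); tank 0 never drops to <=2
Tank 0 never reaches <=2 within 15 steps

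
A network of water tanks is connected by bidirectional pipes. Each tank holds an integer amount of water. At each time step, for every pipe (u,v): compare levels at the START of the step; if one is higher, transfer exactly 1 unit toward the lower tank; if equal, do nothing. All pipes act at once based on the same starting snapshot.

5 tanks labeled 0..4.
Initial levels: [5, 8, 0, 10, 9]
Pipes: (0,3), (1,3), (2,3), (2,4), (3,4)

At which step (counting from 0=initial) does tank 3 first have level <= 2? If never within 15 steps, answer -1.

Step 1: flows [3->0,3->1,3->2,4->2,3->4] -> levels [6 9 2 6 9]
Step 2: flows [0=3,1->3,3->2,4->2,4->3] -> levels [6 8 4 7 7]
Step 3: flows [3->0,1->3,3->2,4->2,3=4] -> levels [7 7 6 6 6]
Step 4: flows [0->3,1->3,2=3,2=4,3=4] -> levels [6 6 6 8 6]
Step 5: flows [3->0,3->1,3->2,2=4,3->4] -> levels [7 7 7 4 7]
Step 6: flows [0->3,1->3,2->3,2=4,4->3] -> levels [6 6 6 8 6]
  -> period-2 cycle (repeats step 4); tank 3 never drops to <=2
Tank 3 never reaches <=2 within 15 steps

Answer: -1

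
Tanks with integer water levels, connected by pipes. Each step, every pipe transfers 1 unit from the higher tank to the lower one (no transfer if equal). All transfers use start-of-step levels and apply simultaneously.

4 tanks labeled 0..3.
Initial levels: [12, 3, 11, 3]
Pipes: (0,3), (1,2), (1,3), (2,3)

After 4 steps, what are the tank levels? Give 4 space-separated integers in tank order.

Answer: 8 7 7 7

Derivation:
Step 1: flows [0->3,2->1,1=3,2->3] -> levels [11 4 9 5]
Step 2: flows [0->3,2->1,3->1,2->3] -> levels [10 6 7 6]
Step 3: flows [0->3,2->1,1=3,2->3] -> levels [9 7 5 8]
Step 4: flows [0->3,1->2,3->1,3->2] -> levels [8 7 7 7]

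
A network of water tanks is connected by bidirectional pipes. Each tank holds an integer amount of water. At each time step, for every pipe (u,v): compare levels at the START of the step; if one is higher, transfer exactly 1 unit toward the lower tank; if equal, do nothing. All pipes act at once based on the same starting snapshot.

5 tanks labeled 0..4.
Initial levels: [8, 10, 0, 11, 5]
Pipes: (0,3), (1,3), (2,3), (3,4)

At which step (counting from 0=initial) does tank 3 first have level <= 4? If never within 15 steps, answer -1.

Step 1: flows [3->0,3->1,3->2,3->4] -> levels [9 11 1 7 6]
Step 2: flows [0->3,1->3,3->2,3->4] -> levels [8 10 2 7 7]
Step 3: flows [0->3,1->3,3->2,3=4] -> levels [7 9 3 8 7]
Step 4: flows [3->0,1->3,3->2,3->4] -> levels [8 8 4 6 8]
Step 5: flows [0->3,1->3,3->2,4->3] -> levels [7 7 5 8 7]
Step 6: flows [3->0,3->1,3->2,3->4] -> levels [8 8 6 4 8]
Tank 3 first reaches <=4 at step 6

Answer: 6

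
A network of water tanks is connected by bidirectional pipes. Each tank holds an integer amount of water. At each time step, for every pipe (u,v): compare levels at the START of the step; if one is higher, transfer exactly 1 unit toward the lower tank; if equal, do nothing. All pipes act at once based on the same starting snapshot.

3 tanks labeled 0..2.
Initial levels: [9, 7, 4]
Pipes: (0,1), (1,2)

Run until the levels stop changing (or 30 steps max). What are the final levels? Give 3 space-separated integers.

Answer: 6 8 6

Derivation:
Step 1: flows [0->1,1->2] -> levels [8 7 5]
Step 2: flows [0->1,1->2] -> levels [7 7 6]
Step 3: flows [0=1,1->2] -> levels [7 6 7]
Step 4: flows [0->1,2->1] -> levels [6 8 6]
Step 5: flows [1->0,1->2] -> levels [7 6 7]
  -> period-2 cycle: step 5 state = step 3 state; never stabilizes
  -> state at step 30: (30-3) mod 2 = 1, same as step 4 -> [6 8 6]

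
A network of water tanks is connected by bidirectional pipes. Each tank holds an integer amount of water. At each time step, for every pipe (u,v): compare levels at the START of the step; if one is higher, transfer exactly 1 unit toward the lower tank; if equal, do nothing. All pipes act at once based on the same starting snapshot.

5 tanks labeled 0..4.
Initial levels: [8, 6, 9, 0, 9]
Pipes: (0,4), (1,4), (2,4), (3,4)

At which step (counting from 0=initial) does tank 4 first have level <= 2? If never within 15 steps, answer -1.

Step 1: flows [4->0,4->1,2=4,4->3] -> levels [9 7 9 1 6]
Step 2: flows [0->4,1->4,2->4,4->3] -> levels [8 6 8 2 8]
Step 3: flows [0=4,4->1,2=4,4->3] -> levels [8 7 8 3 6]
Step 4: flows [0->4,1->4,2->4,4->3] -> levels [7 6 7 4 8]
Step 5: flows [4->0,4->1,4->2,4->3] -> levels [8 7 8 5 4]
Step 6: flows [0->4,1->4,2->4,3->4] -> levels [7 6 7 4 8]
  -> period-2 cycle (repeats step 4); tank 4 never drops to <=2
Tank 4 never reaches <=2 within 15 steps

Answer: -1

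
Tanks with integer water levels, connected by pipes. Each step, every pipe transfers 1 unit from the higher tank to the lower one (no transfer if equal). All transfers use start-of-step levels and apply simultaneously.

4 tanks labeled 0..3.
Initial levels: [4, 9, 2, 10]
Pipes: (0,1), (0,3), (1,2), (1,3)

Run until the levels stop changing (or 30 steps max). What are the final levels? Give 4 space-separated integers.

Step 1: flows [1->0,3->0,1->2,3->1] -> levels [6 8 3 8]
Step 2: flows [1->0,3->0,1->2,1=3] -> levels [8 6 4 7]
Step 3: flows [0->1,0->3,1->2,3->1] -> levels [6 7 5 7]
Step 4: flows [1->0,3->0,1->2,1=3] -> levels [8 5 6 6]
Step 5: flows [0->1,0->3,2->1,3->1] -> levels [6 8 5 6]
Step 6: flows [1->0,0=3,1->2,1->3] -> levels [7 5 6 7]
Step 7: flows [0->1,0=3,2->1,3->1] -> levels [6 8 5 6]
  -> period-2 cycle: step 7 state = step 5 state; never stabilizes
  -> state at step 30: (30-5) mod 2 = 1, same as step 6 -> [7 5 6 7]

Answer: 7 5 6 7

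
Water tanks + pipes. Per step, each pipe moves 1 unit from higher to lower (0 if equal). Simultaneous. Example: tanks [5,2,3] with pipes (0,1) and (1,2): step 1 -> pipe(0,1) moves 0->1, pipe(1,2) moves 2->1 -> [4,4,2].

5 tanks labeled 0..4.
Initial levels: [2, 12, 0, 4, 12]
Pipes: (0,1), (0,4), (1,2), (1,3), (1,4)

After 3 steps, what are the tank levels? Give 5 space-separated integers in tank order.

Answer: 8 5 3 7 7

Derivation:
Step 1: flows [1->0,4->0,1->2,1->3,1=4] -> levels [4 9 1 5 11]
Step 2: flows [1->0,4->0,1->2,1->3,4->1] -> levels [6 7 2 6 9]
Step 3: flows [1->0,4->0,1->2,1->3,4->1] -> levels [8 5 3 7 7]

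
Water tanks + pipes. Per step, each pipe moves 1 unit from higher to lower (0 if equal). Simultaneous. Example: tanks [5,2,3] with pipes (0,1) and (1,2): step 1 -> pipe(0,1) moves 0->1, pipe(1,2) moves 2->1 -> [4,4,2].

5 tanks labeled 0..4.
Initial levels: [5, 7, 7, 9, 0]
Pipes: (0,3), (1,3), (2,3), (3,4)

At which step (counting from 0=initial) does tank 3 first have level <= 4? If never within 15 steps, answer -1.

Step 1: flows [3->0,3->1,3->2,3->4] -> levels [6 8 8 5 1]
Step 2: flows [0->3,1->3,2->3,3->4] -> levels [5 7 7 7 2]
Step 3: flows [3->0,1=3,2=3,3->4] -> levels [6 7 7 5 3]
Step 4: flows [0->3,1->3,2->3,3->4] -> levels [5 6 6 7 4]
Step 5: flows [3->0,3->1,3->2,3->4] -> levels [6 7 7 3 5]
Tank 3 first reaches <=4 at step 5

Answer: 5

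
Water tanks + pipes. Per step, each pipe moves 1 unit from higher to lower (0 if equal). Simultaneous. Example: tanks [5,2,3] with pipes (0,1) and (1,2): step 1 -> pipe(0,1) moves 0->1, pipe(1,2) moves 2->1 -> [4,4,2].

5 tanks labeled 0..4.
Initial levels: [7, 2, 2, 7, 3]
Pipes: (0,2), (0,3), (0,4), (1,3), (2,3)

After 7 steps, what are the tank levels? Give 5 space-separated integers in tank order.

Step 1: flows [0->2,0=3,0->4,3->1,3->2] -> levels [5 3 4 5 4]
Step 2: flows [0->2,0=3,0->4,3->1,3->2] -> levels [3 4 6 3 5]
Step 3: flows [2->0,0=3,4->0,1->3,2->3] -> levels [5 3 4 5 4]
  -> period-2 cycle: step 3 state = step 1 state
  -> state at step 7: (7-1) mod 2 = 0, same as step 1 -> [5 3 4 5 4]

Answer: 5 3 4 5 4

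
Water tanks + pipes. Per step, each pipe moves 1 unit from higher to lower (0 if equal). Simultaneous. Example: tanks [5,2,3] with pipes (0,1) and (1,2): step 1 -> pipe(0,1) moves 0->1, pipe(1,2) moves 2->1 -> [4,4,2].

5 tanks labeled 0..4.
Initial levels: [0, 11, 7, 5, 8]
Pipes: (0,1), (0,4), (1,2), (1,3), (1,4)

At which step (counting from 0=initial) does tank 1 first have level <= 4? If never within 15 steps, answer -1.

Answer: -1

Derivation:
Step 1: flows [1->0,4->0,1->2,1->3,1->4] -> levels [2 7 8 6 8]
Step 2: flows [1->0,4->0,2->1,1->3,4->1] -> levels [4 7 7 7 6]
Step 3: flows [1->0,4->0,1=2,1=3,1->4] -> levels [6 5 7 7 6]
Step 4: flows [0->1,0=4,2->1,3->1,4->1] -> levels [5 9 6 6 5]
Step 5: flows [1->0,0=4,1->2,1->3,1->4] -> levels [6 5 7 7 6]
  -> period-2 cycle (repeats step 3); tank 1 never drops to <=4
Tank 1 never reaches <=4 within 15 steps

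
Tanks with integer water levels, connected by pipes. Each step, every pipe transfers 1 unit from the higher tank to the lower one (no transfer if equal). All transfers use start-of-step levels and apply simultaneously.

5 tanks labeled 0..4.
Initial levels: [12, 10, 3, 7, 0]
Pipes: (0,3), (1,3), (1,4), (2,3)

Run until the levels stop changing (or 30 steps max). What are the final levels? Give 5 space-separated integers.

Step 1: flows [0->3,1->3,1->4,3->2] -> levels [11 8 4 8 1]
Step 2: flows [0->3,1=3,1->4,3->2] -> levels [10 7 5 8 2]
Step 3: flows [0->3,3->1,1->4,3->2] -> levels [9 7 6 7 3]
Step 4: flows [0->3,1=3,1->4,3->2] -> levels [8 6 7 7 4]
Step 5: flows [0->3,3->1,1->4,2=3] -> levels [7 6 7 7 5]
Step 6: flows [0=3,3->1,1->4,2=3] -> levels [7 6 7 6 6]
Step 7: flows [0->3,1=3,1=4,2->3] -> levels [6 6 6 8 6]
Step 8: flows [3->0,3->1,1=4,3->2] -> levels [7 7 7 5 6]
Step 9: flows [0->3,1->3,1->4,2->3] -> levels [6 5 6 8 7]
Step 10: flows [3->0,3->1,4->1,3->2] -> levels [7 7 7 5 6]
  -> period-2 cycle: step 10 state = step 8 state; never stabilizes
  -> state at step 30: (30-8) mod 2 = 0, same as step 8 -> [7 7 7 5 6]

Answer: 7 7 7 5 6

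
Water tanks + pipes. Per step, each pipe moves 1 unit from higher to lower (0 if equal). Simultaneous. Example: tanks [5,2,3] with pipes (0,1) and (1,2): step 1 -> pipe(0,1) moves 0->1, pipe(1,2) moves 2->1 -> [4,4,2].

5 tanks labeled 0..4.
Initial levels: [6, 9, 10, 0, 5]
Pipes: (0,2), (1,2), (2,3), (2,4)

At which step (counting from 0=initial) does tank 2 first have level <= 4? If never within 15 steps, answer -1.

Answer: 5

Derivation:
Step 1: flows [2->0,2->1,2->3,2->4] -> levels [7 10 6 1 6]
Step 2: flows [0->2,1->2,2->3,2=4] -> levels [6 9 7 2 6]
Step 3: flows [2->0,1->2,2->3,2->4] -> levels [7 8 5 3 7]
Step 4: flows [0->2,1->2,2->3,4->2] -> levels [6 7 7 4 6]
Step 5: flows [2->0,1=2,2->3,2->4] -> levels [7 7 4 5 7]
Tank 2 first reaches <=4 at step 5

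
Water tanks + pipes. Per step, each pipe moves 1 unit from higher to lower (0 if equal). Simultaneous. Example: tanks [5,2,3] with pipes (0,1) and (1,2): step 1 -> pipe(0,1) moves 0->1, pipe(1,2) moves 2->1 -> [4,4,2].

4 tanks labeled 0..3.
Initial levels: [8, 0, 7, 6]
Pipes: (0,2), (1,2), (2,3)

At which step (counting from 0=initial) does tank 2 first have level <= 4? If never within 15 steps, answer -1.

Answer: 3

Derivation:
Step 1: flows [0->2,2->1,2->3] -> levels [7 1 6 7]
Step 2: flows [0->2,2->1,3->2] -> levels [6 2 7 6]
Step 3: flows [2->0,2->1,2->3] -> levels [7 3 4 7]
Tank 2 first reaches <=4 at step 3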